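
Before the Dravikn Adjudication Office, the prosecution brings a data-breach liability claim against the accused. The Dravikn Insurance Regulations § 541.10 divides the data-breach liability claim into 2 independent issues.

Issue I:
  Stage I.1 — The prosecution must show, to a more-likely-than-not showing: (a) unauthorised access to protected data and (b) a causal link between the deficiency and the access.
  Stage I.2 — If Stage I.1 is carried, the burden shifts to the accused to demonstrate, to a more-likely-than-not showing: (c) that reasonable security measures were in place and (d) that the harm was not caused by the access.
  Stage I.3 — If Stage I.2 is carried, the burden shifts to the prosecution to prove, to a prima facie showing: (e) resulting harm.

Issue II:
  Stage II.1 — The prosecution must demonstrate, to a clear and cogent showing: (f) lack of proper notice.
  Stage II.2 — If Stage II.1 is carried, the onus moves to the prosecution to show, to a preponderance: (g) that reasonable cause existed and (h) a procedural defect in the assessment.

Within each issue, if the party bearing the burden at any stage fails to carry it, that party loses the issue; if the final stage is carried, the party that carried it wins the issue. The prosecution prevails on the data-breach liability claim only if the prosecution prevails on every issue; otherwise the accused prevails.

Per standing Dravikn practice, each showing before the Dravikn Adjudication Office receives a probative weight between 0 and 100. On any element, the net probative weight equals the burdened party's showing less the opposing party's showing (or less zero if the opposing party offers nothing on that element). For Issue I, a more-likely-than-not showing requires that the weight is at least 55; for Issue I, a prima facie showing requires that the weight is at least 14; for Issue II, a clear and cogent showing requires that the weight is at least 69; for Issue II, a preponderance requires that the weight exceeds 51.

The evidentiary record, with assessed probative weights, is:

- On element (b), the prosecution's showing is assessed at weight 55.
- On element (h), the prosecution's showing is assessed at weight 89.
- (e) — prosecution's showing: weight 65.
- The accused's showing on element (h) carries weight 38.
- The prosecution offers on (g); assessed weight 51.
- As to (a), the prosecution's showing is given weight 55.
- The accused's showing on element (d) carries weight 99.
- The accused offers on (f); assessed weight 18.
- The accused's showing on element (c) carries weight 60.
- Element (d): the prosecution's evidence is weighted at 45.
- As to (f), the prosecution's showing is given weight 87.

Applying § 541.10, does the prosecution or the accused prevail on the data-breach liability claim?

accused

— Issue I —
Stage I.1 (prosecution, a more-likely-than-not showing, weight is at least 55): (a) 55 ≥ 55 — meets; (b) 55 ≥ 55 — meets.
  The prosecution carries Stage I.1; the accused now bears the burden.
Stage I.2 (accused, a more-likely-than-not showing, weight is at least 55): (c) 60 ≥ 55 — meets; (d) net 99−45=54 < 55 — fails.
  The accused does not carry Stage I.2.
The analysis ends at Stage I.2; the prosecution prevails on this issue.
— Issue II —
At Stage II.1 the prosecution must meet a clear and cogent showing (weight is at least 69): on (f) the weight is 87 less the opposing 18 gives net 69, ≥ 69, so (f) meets the standard.
  Stage II.1 is satisfied; the prosecution continues to bear the burden.
At Stage II.2 the prosecution must meet a preponderance (weight exceeds 51): on (g) the weight is 51, which does not exceed 51, so (g) does not meet the standard; on (h) the weight is 89 less the opposing 38 gives net 51, which does not exceed 51, so (h) does not meet the standard.
  The prosecution does not carry Stage II.2.
So the accused prevails on this issue.
Per-issue: Issue I → prosecution; Issue II → accused. The prosecution must prevail on every issue; overall, the accused prevails.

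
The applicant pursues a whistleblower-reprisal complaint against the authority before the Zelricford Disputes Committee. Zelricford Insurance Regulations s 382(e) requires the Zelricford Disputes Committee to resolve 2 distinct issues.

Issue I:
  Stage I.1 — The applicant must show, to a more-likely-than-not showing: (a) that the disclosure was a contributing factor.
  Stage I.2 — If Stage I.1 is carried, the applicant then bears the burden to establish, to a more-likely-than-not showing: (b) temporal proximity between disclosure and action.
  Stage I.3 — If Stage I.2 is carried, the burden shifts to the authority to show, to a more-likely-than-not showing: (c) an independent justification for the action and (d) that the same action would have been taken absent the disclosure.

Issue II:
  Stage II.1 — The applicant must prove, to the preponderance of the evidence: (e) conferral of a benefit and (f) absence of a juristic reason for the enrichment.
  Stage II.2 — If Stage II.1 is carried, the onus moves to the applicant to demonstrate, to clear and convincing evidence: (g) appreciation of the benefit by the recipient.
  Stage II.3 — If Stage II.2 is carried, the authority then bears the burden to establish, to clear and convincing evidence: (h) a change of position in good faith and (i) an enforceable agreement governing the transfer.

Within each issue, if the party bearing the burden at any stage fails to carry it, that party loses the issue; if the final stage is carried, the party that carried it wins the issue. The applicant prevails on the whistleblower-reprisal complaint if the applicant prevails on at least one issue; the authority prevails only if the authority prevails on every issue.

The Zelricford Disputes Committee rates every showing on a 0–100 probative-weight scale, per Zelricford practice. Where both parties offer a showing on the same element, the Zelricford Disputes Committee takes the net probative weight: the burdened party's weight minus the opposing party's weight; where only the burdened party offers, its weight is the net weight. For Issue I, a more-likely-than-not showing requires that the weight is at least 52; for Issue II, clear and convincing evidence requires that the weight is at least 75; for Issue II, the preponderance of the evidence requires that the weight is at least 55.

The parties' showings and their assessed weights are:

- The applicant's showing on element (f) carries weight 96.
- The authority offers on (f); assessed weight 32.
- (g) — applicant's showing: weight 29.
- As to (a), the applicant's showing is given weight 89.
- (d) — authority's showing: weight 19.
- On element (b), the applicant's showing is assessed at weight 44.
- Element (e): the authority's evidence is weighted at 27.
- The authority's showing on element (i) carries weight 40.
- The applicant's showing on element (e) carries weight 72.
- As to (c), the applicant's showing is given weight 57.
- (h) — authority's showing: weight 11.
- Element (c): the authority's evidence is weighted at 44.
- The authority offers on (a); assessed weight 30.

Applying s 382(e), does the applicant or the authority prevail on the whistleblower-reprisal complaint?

— Issue I —
At Stage I.1 the applicant must meet a more-likely-than-not showing (weight is at least 52): on (a) the weight is 89 less the opposing 30 gives net 59, which does reach 52, so (a) meets the standard.
  Stage I.1 is satisfied; the applicant continues to bear the burden.
At Stage I.2 the applicant must meet a more-likely-than-not showing (weight is at least 52): on (b) the weight is 44, which does not reach 52, so (b) does not meet the standard.
  Not every element is met, so the applicant fails to carry Stage I.2.
So the authority prevails on this issue.
— Issue II —
Stage II.1 (applicant, the preponderance of the evidence, weight is at least 55): (e) net 72−27=45 < 55 — fails; (f) net 96−32=64 ≥ 55 — meets.
  The applicant does not carry Stage II.1.
So the authority prevails on this issue.
Per-issue: Issue I → authority; Issue II → authority. The applicant must prevail on at least one issue; overall, the authority prevails.

authority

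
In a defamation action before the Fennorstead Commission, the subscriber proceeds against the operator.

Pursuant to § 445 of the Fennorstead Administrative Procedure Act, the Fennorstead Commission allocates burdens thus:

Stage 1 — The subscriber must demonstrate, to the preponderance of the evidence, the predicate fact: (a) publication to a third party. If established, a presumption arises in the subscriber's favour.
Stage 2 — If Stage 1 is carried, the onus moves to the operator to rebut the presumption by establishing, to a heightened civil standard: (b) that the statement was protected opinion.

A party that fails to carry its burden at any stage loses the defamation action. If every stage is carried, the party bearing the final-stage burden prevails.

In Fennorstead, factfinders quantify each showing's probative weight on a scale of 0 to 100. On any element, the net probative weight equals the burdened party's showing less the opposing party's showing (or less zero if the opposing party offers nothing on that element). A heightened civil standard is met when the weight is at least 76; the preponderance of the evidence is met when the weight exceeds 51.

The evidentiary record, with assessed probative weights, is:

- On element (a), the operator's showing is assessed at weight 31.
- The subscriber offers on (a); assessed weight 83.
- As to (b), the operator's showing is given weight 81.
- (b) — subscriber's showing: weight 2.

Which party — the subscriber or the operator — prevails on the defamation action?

Stage 1 (subscriber, the preponderance of the evidence, weight exceeds 51): (a) net 83−31=52 > 51 — meets.
  All elements met. The burden passes to the operator.
Stage 2 (operator, a heightened civil standard, weight is at least 76): (b) net 81−2=79 ≥ 76 — meets.
  The operator carries the last stage.
With every stage satisfied, the operator prevails.

operator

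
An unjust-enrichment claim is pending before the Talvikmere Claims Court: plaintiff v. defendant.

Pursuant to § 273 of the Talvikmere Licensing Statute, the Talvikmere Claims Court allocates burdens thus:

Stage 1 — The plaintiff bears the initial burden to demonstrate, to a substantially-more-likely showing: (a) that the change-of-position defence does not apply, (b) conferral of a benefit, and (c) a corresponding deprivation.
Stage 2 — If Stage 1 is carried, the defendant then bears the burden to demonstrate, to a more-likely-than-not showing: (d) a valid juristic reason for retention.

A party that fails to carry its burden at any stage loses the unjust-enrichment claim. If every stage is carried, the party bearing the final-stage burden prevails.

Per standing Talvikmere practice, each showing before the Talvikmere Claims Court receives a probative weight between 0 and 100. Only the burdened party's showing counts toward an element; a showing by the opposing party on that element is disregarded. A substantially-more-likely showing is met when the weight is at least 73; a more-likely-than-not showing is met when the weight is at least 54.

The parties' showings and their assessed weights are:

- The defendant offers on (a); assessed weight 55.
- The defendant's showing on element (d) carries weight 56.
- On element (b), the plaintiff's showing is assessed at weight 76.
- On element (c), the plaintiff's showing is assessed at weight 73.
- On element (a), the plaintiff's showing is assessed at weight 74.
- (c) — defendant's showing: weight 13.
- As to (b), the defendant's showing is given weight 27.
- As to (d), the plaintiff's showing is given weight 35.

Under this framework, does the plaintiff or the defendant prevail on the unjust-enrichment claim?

defendant

Stage 1 (plaintiff, a substantially-more-likely showing, weight is at least 73): (a) 74 (defendant's 55 disregarded) ≥ 73 — meets; (b) 76 (defendant's 27 disregarded) ≥ 73 — meets; (c) 73 (defendant's 13 disregarded) ≥ 73 — meets.
  Stage 1 carried; the burden shifts to the defendant.
Stage 2 (defendant, a more-likely-than-not showing, weight is at least 54): (d) 56 (plaintiff's 35 disregarded) ≥ 54 — meets.
  All elements met at the final stage.
Every stage carried; the defendant prevails.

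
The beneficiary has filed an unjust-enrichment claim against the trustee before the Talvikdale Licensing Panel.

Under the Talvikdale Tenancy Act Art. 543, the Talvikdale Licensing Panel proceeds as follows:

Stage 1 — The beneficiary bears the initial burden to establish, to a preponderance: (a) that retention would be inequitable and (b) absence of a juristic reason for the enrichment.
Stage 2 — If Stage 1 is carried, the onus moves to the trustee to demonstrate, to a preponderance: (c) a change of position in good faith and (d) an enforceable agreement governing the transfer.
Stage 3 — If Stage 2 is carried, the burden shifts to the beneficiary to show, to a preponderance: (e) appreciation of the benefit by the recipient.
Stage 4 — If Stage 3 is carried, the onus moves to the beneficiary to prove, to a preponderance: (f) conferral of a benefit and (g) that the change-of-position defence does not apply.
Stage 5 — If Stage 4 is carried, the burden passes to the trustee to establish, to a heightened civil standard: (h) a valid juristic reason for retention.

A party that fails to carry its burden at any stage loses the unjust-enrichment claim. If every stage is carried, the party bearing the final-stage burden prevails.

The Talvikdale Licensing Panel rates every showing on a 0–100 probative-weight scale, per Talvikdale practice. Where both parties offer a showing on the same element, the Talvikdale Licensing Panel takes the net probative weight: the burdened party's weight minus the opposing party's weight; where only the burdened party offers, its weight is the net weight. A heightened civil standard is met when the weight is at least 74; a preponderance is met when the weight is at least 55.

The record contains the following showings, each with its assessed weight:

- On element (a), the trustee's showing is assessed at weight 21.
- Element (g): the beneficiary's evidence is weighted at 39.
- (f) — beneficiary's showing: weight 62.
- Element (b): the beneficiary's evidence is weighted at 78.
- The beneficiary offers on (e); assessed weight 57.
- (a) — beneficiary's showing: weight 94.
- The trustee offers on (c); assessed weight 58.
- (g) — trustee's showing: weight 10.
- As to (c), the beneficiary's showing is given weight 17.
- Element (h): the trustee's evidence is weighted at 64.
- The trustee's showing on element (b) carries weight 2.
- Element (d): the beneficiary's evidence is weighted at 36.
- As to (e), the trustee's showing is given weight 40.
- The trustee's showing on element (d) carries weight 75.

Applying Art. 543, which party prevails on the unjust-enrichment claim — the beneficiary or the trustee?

At Stage 1 the beneficiary must meet a preponderance (weight is at least 55): on (a) the weight is 94 less the opposing 21 gives net 73, which does reach 55, so (a) meets the standard; on (b) the weight is 78 less the opposing 2 gives net 76, ≥ 55, so (b) meets the standard.
  All elements met. The burden passes to the trustee.
At Stage 2 the trustee must meet a preponderance (weight is at least 55): on (c) the weight is 58 less the opposing 17 gives net 41, which does not reach 55, so (c) does not meet the standard; on (d) the weight is 75 less the opposing 36 gives net 39, which does not reach 55, so (d) does not meet the standard.
  The trustee does not carry Stage 2.
The beneficiary prevails.

beneficiary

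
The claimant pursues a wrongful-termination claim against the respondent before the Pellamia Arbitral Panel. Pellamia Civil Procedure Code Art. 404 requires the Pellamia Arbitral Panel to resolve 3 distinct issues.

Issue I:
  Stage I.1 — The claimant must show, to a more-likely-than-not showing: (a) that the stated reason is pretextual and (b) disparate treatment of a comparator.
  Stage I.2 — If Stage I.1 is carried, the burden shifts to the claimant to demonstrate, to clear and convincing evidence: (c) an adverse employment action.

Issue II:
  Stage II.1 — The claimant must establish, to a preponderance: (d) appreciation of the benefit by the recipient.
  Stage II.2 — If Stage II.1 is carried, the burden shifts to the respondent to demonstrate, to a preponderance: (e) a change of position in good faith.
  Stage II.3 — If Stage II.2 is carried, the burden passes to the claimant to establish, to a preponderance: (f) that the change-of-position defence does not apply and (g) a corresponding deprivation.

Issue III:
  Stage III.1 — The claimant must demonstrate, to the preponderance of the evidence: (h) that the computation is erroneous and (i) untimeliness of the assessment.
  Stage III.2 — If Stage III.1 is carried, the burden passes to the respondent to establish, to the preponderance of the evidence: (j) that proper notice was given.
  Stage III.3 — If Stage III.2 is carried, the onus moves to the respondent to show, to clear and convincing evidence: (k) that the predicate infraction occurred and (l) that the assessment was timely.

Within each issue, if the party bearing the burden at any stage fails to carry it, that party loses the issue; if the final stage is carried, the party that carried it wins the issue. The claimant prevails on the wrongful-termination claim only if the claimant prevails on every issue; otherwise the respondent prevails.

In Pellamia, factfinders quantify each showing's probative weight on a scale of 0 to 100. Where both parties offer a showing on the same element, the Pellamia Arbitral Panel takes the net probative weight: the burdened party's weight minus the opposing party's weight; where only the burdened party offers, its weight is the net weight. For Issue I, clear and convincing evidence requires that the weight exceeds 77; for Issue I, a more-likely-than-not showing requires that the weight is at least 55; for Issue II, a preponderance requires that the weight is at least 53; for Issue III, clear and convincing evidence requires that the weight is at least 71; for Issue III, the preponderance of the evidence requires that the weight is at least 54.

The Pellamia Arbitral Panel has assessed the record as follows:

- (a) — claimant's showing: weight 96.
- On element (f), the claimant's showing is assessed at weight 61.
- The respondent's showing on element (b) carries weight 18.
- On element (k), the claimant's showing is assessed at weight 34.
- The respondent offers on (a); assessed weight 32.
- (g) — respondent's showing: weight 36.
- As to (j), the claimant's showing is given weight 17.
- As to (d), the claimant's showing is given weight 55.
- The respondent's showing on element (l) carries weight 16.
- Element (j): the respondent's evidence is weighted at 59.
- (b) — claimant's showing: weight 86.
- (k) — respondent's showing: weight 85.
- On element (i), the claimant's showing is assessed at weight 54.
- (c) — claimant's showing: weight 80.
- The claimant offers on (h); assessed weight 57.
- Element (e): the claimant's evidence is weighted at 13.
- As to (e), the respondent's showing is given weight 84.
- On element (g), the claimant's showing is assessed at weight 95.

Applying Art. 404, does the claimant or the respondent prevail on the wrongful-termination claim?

claimant

— Issue I —
Stage I.1 — burden on claimant; standard: a more-likely-than-not showing (weight is at least 55).
    (a): 96 − 32 = 64 ≥ 55 [met]
    (b): 86 − 18 = 68 ≥ 55 [met]
  Stage I.1 is satisfied; the claimant continues to bear the burden.
Stage I.2 — burden on claimant; standard: clear and convincing evidence (weight exceeds 77).
    (c): 80 > 77 [met]
  All elements met at the final stage.
With every stage satisfied, the claimant prevails on this issue.
— Issue II —
At Stage II.1 the claimant must meet a preponderance (weight is at least 53): on (d) the weight is 55, ≥ 53, so (d) meets the standard.
  Stage II.1 is satisfied; the onus moves to the respondent.
At Stage II.2 the respondent must meet a preponderance (weight is at least 53): on (e) the weight is 84 less the opposing 13 gives net 71, which does reach 53, so (e) meets the standard.
  Stage II.2 is satisfied; the onus moves to the claimant.
At Stage II.3 the claimant must meet a preponderance (weight is at least 53): on (f) the weight is 61, which does reach 53, so (f) meets the standard; on (g) the weight is 95 less the opposing 36 gives net 59, ≥ 53, so (g) meets the standard.
  All elements met at the final stage.
Every stage carried; the claimant prevails on this issue.
— Issue III —
Stage III.1 — burden on claimant; standard: the preponderance of the evidence (weight is at least 54).
    (h): 57 ≥ 54 [met]
    (i): 54 ≥ 54 [met]
  Stage III.1 is satisfied; the onus moves to the respondent.
Stage III.2 — burden on respondent; standard: the preponderance of the evidence (weight is at least 54).
    (j): 59 − 17 = 42 < 54 [not met]
  Not every element is met, so the respondent fails to carry Stage III.2.
The analysis ends at Stage III.2; the claimant prevails on this issue.
Per-issue: Issue I → claimant; Issue II → claimant; Issue III → claimant. The claimant must prevail on every issue; overall, the claimant prevails.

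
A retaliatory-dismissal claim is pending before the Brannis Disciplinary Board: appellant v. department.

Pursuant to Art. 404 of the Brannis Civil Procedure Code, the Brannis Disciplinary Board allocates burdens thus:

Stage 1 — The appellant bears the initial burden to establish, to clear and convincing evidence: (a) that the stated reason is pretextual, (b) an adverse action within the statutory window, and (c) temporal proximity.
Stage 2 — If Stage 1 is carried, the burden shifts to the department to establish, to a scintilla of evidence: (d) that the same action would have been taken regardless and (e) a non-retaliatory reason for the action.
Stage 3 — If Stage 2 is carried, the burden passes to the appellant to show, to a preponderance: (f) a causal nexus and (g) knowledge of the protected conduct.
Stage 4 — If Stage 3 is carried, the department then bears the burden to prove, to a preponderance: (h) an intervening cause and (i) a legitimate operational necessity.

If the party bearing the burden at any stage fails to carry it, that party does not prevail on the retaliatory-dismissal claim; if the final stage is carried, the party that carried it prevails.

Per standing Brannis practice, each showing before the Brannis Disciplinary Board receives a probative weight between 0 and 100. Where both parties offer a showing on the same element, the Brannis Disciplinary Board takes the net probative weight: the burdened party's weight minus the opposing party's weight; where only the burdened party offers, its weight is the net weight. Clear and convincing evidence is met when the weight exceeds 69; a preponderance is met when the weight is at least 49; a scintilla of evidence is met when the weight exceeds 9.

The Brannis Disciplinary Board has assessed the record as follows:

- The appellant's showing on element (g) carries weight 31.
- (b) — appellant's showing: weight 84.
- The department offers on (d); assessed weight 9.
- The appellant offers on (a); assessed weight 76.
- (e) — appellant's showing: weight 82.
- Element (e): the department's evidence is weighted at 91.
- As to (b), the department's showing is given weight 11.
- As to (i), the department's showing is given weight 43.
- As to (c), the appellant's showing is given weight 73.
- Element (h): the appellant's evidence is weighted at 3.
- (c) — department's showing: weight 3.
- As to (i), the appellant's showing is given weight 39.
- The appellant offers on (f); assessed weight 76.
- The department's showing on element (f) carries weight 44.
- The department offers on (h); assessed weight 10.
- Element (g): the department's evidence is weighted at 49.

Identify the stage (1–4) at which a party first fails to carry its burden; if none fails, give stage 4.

stage 2

Stage 1 — burden on appellant; standard: clear and convincing evidence (weight exceeds 69).
    (a): 76 > 69 [met]
    (b): 84 − 11 = 73 > 69 [met]
    (c): 73 − 3 = 70 > 69 [met]
  Stage 1 carried; the burden shifts to the department.
Stage 2 — burden on department; standard: a scintilla of evidence (weight exceeds 9).
    (d): 9 ≤ 9 [not met]
    (e): 91 − 82 = 9 ≤ 9 [not met]
  The department does not carry Stage 2.
So the appellant prevails.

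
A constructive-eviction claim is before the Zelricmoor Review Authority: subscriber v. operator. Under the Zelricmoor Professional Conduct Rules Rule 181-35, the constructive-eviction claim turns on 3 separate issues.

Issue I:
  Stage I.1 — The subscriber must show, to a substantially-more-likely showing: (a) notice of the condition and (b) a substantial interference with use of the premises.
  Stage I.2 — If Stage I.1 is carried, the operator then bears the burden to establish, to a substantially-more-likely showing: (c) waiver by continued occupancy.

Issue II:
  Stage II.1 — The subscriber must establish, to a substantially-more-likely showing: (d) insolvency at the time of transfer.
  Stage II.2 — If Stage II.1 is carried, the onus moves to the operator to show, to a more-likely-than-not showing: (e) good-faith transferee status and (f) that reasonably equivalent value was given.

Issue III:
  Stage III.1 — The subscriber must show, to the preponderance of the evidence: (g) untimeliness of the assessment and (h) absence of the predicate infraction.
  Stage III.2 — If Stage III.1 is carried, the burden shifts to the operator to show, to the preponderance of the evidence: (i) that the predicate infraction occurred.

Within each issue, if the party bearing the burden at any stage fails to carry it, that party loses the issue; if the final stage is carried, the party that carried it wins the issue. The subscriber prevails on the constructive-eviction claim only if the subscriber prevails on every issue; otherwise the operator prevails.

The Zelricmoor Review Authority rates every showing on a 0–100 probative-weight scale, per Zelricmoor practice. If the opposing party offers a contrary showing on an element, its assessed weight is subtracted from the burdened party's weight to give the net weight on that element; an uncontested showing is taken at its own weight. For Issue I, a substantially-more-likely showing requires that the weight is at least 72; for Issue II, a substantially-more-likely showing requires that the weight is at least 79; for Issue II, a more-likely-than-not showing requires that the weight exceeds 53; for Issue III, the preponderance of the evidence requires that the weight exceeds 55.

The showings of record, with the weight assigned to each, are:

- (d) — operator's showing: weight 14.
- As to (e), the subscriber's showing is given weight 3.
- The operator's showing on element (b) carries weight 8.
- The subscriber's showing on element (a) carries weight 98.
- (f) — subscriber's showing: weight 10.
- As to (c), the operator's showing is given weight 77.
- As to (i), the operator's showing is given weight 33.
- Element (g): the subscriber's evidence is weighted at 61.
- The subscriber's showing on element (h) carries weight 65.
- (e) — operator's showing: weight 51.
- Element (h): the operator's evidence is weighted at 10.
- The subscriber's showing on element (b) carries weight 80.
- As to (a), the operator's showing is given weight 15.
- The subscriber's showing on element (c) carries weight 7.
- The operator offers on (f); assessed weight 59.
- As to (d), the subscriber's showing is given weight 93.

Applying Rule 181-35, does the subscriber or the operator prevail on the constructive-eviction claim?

operator

— Issue I —
At Stage I.1 the subscriber must meet a substantially-more-likely showing (weight is at least 72): on (a) the weight is 98 less the opposing 15 gives net 83, ≥ 72, so (a) meets the standard; on (b) the weight is 80 less the opposing 8 gives net 72, which does reach 72, so (b) meets the standard.
  Stage I.1 carried; the burden shifts to the operator.
At Stage I.2 the operator must meet a substantially-more-likely showing (weight is at least 72): on (c) the weight is 77 less the opposing 7 gives net 70, < 72, so (c) does not meet the standard.
  Not every element is met, so the operator fails to carry Stage I.2.
So the subscriber prevails on this issue.
— Issue II —
Stage II.1 (subscriber, a substantially-more-likely showing, weight is at least 79): (d) net 93−14=79 ≥ 79 — meets.
  Stage II.1 is satisfied; the onus moves to the operator.
Stage II.2 (operator, a more-likely-than-not showing, weight exceeds 53): (e) net 51−3=48 ≤ 53 — fails; (f) net 59−10=49 ≤ 53 — fails.
  Stage II.2 not carried; the operator fails its burden.
The subscriber prevails on this issue.
— Issue III —
Stage III.1 — burden on subscriber; standard: the preponderance of the evidence (weight exceeds 55).
    (g): 61 > 55 [met]
    (h): 65 − 10 = 55 ≤ 55 [not met]
  Stage III.1 not carried; the subscriber fails its burden.
So the operator prevails on this issue.
Per-issue: Issue I → subscriber; Issue II → subscriber; Issue III → operator. The subscriber must prevail on every issue; overall, the operator prevails.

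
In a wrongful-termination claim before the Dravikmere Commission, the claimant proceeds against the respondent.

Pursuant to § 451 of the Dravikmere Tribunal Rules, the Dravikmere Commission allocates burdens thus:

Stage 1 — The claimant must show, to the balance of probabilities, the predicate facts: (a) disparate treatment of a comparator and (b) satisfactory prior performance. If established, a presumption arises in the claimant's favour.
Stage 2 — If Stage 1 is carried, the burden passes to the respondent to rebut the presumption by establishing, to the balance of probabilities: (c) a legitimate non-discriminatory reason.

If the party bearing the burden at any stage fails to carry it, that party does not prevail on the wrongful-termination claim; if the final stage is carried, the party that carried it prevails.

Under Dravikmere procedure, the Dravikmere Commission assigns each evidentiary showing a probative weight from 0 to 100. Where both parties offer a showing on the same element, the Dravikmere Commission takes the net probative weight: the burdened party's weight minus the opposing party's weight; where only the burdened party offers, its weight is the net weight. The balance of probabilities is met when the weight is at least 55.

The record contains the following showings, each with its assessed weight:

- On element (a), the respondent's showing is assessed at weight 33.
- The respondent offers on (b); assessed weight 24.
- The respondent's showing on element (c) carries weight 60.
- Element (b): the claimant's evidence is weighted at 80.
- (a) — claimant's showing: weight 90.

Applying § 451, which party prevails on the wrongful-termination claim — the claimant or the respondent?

respondent

Stage 1 — burden on claimant; standard: the balance of probabilities (weight is at least 55).
    (a): 90 − 33 = 57 ≥ 55 [met]
    (b): 80 − 24 = 56 ≥ 55 [met]
  All elements met. The burden passes to the respondent.
Stage 2 — burden on respondent; standard: the balance of probabilities (weight is at least 55).
    (c): 60 ≥ 55 [met]
  Stage 2 carried; the final stage is satisfied.
All stages carried — the respondent prevails.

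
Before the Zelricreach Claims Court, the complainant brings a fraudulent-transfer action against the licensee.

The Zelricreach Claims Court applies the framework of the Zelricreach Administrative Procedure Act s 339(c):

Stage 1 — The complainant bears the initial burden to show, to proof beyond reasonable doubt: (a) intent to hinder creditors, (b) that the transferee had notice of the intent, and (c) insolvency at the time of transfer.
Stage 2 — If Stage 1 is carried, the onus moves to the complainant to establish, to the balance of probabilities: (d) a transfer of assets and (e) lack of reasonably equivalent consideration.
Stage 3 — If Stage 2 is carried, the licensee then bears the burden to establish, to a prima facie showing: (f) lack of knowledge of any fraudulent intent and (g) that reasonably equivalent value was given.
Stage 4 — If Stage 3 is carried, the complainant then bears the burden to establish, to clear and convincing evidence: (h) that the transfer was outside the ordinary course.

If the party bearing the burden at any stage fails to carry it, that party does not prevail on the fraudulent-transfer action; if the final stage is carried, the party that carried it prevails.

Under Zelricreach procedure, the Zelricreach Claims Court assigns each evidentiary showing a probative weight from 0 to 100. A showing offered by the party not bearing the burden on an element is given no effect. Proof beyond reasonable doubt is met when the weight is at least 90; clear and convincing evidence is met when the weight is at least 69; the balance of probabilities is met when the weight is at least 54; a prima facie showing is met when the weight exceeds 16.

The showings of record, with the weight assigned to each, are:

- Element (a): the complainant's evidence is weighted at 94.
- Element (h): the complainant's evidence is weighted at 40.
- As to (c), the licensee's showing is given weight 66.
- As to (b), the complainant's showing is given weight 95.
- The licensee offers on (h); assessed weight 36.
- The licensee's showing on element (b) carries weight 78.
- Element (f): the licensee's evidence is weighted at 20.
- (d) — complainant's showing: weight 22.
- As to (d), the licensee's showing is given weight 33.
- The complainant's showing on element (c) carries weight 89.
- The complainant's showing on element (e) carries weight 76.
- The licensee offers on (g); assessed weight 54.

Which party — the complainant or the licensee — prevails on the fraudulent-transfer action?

At Stage 1 the complainant must meet proof beyond reasonable doubt (weight is at least 90): on (a) the weight is 94, ≥ 90, so (a) meets the standard; on (b) the weight is 95 (the licensee's 78 is given no effect), which does reach 90, so (b) meets the standard; on (c) the weight is 89 (the licensee's 66 is given no effect), < 90, so (c) does not meet the standard.
  Stage 1 not carried; the complainant fails its burden.
The analysis ends at Stage 1; the licensee prevails.

licensee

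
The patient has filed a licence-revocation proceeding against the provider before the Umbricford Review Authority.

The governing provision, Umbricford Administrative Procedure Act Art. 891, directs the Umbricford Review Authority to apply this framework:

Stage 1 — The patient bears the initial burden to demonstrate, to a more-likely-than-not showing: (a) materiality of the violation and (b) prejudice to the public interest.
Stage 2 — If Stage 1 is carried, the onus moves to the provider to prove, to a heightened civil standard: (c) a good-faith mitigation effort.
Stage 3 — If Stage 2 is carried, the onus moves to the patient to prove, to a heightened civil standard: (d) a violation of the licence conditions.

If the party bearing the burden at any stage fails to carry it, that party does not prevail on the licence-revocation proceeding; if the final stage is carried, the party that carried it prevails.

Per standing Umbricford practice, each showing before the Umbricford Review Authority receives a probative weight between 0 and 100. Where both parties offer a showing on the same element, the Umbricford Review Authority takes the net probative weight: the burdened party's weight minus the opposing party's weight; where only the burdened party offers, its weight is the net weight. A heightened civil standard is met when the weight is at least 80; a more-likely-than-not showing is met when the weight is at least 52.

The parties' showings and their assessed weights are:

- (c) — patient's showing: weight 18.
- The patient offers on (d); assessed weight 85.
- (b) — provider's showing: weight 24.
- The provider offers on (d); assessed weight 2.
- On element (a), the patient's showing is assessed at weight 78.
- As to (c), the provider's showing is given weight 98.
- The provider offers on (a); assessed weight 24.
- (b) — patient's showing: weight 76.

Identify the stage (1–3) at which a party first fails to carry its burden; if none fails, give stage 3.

Stage 1 (patient, a more-likely-than-not showing, weight is at least 52): (a) net 78−24=54 ≥ 52 — meets; (b) net 76−24=52 ≥ 52 — meets.
  Stage 1 is satisfied; the onus moves to the provider.
Stage 2 (provider, a heightened civil standard, weight is at least 80): (c) net 98−18=80 ≥ 80 — meets.
  The provider carries Stage 2; the patient now bears the burden.
Stage 3 (patient, a heightened civil standard, weight is at least 80): (d) net 85−2=83 ≥ 80 — meets.
  The patient carries the last stage.
All stages carried — the patient prevails.

stage 3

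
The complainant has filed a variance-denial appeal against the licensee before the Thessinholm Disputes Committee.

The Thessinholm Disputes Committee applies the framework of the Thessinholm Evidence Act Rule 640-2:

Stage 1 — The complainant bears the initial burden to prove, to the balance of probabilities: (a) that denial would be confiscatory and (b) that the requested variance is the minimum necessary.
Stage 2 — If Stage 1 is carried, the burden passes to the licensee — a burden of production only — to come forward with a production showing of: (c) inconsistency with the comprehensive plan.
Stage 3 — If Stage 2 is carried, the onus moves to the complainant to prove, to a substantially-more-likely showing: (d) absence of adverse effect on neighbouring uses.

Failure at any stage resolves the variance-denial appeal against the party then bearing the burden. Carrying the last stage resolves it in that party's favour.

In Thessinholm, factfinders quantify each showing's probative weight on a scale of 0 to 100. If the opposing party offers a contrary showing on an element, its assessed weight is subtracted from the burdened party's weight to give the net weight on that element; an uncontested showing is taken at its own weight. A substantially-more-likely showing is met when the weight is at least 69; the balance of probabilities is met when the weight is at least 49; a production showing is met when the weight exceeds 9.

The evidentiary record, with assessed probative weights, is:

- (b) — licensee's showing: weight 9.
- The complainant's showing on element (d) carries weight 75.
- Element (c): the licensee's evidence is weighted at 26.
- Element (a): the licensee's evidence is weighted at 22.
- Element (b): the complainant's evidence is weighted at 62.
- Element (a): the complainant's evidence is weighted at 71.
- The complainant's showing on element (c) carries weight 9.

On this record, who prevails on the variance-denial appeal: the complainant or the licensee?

complainant

Stage 1 (complainant, the balance of probabilities, weight is at least 49): (a) net 71−22=49 ≥ 49 — meets; (b) net 62−9=53 ≥ 49 — meets.
  Stage 1 is satisfied; the onus moves to the licensee.
Stage 2 (licensee, a production showing, weight exceeds 9): (c) net 26−9=17 > 9 — meets.
  Stage 2 carried; the burden shifts to the complainant.
Stage 3 (complainant, a substantially-more-likely showing, weight is at least 69): (d) 75 ≥ 69 — meets.
  All elements met at the final stage.
All stages carried — the complainant prevails.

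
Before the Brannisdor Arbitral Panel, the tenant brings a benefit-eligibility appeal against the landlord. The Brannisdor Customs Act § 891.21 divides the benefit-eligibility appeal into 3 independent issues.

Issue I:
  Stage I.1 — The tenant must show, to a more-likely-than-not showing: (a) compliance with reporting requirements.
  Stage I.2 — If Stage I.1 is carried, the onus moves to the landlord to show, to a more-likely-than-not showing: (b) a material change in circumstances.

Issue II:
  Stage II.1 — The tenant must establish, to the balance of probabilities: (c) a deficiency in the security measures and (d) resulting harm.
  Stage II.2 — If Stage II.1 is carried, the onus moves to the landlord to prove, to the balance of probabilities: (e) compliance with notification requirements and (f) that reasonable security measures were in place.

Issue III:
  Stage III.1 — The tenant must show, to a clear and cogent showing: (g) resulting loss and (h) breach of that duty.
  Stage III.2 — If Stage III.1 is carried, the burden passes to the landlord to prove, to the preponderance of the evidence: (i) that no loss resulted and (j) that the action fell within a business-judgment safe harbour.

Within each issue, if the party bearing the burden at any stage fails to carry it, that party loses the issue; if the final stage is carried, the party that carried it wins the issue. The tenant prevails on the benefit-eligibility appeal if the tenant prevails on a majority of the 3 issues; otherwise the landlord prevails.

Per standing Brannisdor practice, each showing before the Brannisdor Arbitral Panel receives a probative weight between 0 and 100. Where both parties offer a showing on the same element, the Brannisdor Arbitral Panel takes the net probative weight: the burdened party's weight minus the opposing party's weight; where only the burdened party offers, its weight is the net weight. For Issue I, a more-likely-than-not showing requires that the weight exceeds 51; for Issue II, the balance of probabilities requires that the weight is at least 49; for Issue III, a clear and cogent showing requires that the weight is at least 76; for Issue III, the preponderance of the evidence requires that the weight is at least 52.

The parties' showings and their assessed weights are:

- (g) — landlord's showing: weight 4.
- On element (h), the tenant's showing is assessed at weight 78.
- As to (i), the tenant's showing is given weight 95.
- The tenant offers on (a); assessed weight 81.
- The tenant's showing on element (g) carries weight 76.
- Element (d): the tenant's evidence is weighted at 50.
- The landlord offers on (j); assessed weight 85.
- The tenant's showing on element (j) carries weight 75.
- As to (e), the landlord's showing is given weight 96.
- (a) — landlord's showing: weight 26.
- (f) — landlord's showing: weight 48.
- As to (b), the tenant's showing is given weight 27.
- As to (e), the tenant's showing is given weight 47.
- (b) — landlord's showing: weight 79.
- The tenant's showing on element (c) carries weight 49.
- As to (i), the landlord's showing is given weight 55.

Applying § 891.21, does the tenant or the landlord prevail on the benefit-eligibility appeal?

— Issue I —
At Stage I.1 the tenant must meet a more-likely-than-not showing (weight exceeds 51): on (a) the weight is 81 less the opposing 26 gives net 55, which does exceed 51, so (a) meets the standard.
  Stage I.1 is satisfied; the onus moves to the landlord.
At Stage I.2 the landlord must meet a more-likely-than-not showing (weight exceeds 51): on (b) the weight is 79 less the opposing 27 gives net 52, which does exceed 51, so (b) meets the standard.
  The landlord carries the last stage.
With every stage satisfied, the landlord prevails on this issue.
— Issue II —
Stage II.1 — burden on tenant; standard: the balance of probabilities (weight is at least 49).
    (c): 49 ≥ 49 [met]
    (d): 50 ≥ 49 [met]
  All elements met. The burden passes to the landlord.
Stage II.2 — burden on landlord; standard: the balance of probabilities (weight is at least 49).
    (e): 96 − 47 = 49 ≥ 49 [met]
    (f): 48 < 49 [not met]
  Not every element is met, so the landlord fails to carry Stage II.2.
The tenant prevails on this issue.
— Issue III —
Stage III.1 (tenant, a clear and cogent showing, weight is at least 76): (g) net 76−4=72 < 76 — fails; (h) 78 ≥ 76 — meets.
  The tenant does not carry Stage III.1.
The analysis ends at Stage III.1; the landlord prevails on this issue.
Per-issue: Issue I → landlord; Issue II → tenant; Issue III → landlord. The tenant must prevail on a majority of issues; overall, the landlord prevails.

landlord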